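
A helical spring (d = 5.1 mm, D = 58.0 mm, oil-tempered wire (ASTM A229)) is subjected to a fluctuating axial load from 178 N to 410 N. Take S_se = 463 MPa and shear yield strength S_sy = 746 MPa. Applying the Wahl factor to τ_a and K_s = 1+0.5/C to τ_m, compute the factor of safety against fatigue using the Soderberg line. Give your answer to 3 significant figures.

C = D/d = 58.0/5.1 = 11.3725; K_W = (4C−1)/(4C−4)+0.615/C = 1.1264; K_s = 1+0.5/C = 1.0440
F_a = (F_max−F_min)/2 = 116 N; F_m = (F_max+F_min)/2 = 294 N
τ_a = K_W·8F_aD/(πd³) = 1.1264 × 129.16 = 145.48 MPa
τ_m = K_s·8F_mD/(πd³) = 1.0440 × 327.34 = 341.74 MPa
Soderberg: 1/n_f = τ_a/S_se + τ_m/S_sy = 145.48/463 + 341.74/746 = 0.31421 + 0.45809 = 0.7723
n_f = 1/0.7723 = 1.295

1.29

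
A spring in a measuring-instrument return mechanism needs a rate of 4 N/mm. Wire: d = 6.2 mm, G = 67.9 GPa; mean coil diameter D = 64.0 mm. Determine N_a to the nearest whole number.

12

N_a = Gd⁴/(8D³k) = (67.9×10³ × 6.2⁴)/(8 × 64.0³ × 4)
    = 1.00331e+08 / 8.38861e+06 = 11.96 → 12 coils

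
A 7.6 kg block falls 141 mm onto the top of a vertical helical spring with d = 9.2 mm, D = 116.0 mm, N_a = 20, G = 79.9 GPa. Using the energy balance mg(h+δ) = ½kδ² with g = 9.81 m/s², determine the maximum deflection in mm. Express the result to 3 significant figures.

k = Gd⁴/(8D³N_a) = (79.9×10³)(9.2⁴)/(8·116.0³·20) = 2.2919 N/mm
W = mg = 7.6 × 9.81 = 74.556 N
½kδ² − Wδ − Wh = 0 → δ = (W + √(W² + 2kWh))/k
δ = (74.556 + √(5558.6 + 48187.7))/2.2919 = (74.556 + 231.83)/2.2919 = 133.68 mm

134 mm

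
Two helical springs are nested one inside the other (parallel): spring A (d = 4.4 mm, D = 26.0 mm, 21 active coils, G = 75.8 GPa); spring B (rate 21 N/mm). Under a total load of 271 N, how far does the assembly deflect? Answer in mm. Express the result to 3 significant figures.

8.85 mm

k_A = Gd⁴/(8D³N_a) = (75.8×10³)(4.4⁴)/(8·26.0³·21) = 9.6217 N/mm
Parallel: k_eq = 9.6217 + 21 = 30.622 N/mm
δ = F/k_eq = 271/30.622 = 8.8499 mm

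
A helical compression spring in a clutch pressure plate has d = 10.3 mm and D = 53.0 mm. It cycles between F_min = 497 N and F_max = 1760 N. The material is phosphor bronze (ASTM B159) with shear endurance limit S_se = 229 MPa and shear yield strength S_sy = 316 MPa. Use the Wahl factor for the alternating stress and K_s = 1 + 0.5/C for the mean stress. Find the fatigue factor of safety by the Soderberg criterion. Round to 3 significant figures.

1.08

C = D/d = 53.0/10.3 = 5.1456; K_W = (4C−1)/(4C−4)+0.615/C = 1.3004; K_s = 1+0.5/C = 1.0972
F_a = (F_max−F_min)/2 = 631.5 N; F_m = (F_max+F_min)/2 = 1128.5 N
τ_a = K_W·8F_aD/(πd³) = 1.3004 × 77.997 = 101.43 MPa
τ_m = K_s·8F_mD/(πd³) = 1.0972 × 139.38 = 152.93 MPa
Soderberg: 1/n_f = τ_a/S_se + τ_m/S_sy = 101.43/229 + 152.93/316 = 0.44292 + 0.48394 = 0.92687
n_f = 1/0.92687 = 1.079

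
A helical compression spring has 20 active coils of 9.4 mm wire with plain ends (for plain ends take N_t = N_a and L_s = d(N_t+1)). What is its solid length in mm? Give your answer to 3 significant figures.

plain ends: N_t = N_a = 20
L_s = d·(N_t+1) = 9.4 × 21 = 197.4 mm

197 mm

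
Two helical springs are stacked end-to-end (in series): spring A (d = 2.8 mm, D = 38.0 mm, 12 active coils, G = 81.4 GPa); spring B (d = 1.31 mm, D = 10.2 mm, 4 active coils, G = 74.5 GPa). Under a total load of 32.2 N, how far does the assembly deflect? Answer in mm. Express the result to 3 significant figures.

k_A = Gd⁴/(8D³N_a) = (81.4×10³)(2.8⁴)/(8·38.0³·12) = 0.94981 N/mm
k_B = Gd⁴/(8D³N_a) = (74.5×10³)(1.31⁴)/(8·10.2³·4) = 6.4609 N/mm
Series: 1/k_eq = 1/0.94981 + 1/6.4609 = 1.2076; k_eq = 0.82807 N/mm
δ = F/k_eq = 32.2/0.82807 = 38.886 mm

38.9 mm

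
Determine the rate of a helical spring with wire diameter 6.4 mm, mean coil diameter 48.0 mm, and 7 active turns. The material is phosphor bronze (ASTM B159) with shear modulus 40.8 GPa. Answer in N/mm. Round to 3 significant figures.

11.1 N/mm

k = Gd⁴/(8D³N_a) = (40.8×10³ × 6.4⁴) / (8 × 48.0³ × 7)
  = 6.8451e+07 / 6.19315e+06 = 11.053 N/mm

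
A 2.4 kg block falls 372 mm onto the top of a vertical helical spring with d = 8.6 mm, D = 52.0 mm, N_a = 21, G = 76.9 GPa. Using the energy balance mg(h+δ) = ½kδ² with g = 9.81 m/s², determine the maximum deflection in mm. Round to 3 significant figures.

32.7 mm

k = Gd⁴/(8D³N_a) = (76.9×10³)(8.6⁴)/(8·52.0³·21) = 17.807 N/mm
W = mg = 2.4 × 9.81 = 23.544 N
½kδ² − Wδ − Wh = 0 → δ = (W + √(W² + 2kWh))/k
δ = (23.544 + √(554.32 + 311928))/17.807 = (23.544 + 559)/17.807 = 32.714 mm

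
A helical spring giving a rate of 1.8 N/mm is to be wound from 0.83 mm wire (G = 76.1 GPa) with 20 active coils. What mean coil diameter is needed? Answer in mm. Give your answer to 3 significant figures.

D = (Gd⁴/(8N_a·k))^(1/3) = (76.1×10³·0.83⁴/(8·20·1.8))^(1/3)
  = (125.402)^(1/3) = 5.0054 mm

5.01 mm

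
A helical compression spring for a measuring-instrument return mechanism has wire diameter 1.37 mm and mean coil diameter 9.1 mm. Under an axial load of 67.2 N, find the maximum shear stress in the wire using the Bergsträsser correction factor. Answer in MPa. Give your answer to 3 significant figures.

734 MPa

Spring index C = D/d = 9.1/1.37 = 6.6423
K_B = (4C+2)/(4C−3) = 28.569/23.569 = 1.2121
τ₀ = 8FD/(πd³) = 8·67.2·9.1/(π·1.37³) = 4892.16/8.0781 = 605.6 MPa
τ_max = K·τ₀ = 1.2121 × 605.6 = 734.08 MPa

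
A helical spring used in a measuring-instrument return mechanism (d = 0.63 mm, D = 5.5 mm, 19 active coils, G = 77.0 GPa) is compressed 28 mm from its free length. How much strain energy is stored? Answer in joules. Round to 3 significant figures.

0.188 J

k = Gd⁴/(8D³N_a) = (77.0×10³)(0.63⁴)/(8·5.5³·19) = 0.47965 N/mm
U = ½kδ² = 0.5 × 0.47965 × 28² = 188.02 N·mm = 0.18802 J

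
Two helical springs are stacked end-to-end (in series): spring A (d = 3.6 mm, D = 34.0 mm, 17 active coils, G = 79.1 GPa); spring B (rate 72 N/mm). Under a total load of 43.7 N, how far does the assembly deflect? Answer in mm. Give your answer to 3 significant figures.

k_A = Gd⁴/(8D³N_a) = (79.1×10³)(3.6⁴)/(8·34.0³·17) = 2.4855 N/mm
Series: 1/k_eq = 1/2.4855 + 1/72 = 0.41623; k_eq = 2.4025 N/mm
δ = F/k_eq = 43.7/2.4025 = 18.189 mm

18.2 mm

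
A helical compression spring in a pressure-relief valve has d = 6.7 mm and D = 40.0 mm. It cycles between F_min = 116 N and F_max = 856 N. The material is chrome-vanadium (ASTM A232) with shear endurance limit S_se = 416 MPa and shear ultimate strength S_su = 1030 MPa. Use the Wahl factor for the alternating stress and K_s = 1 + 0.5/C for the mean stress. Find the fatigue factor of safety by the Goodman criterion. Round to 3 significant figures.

C = D/d = 40.0/6.7 = 5.9701; K_W = (4C−1)/(4C−4)+0.615/C = 1.2539; K_s = 1+0.5/C = 1.0837
F_a = (F_max−F_min)/2 = 370 N; F_m = (F_max+F_min)/2 = 486 N
τ_a = K_W·8F_aD/(πd³) = 1.2539 × 125.31 = 157.12 MPa
τ_m = K_s·8F_mD/(πd³) = 1.0837 × 164.59 = 178.38 MPa
Goodman: 1/n_f = τ_a/S_se + τ_m/S_su = 157.12/416 + 178.38/1030 = 0.37770 + 0.17318 = 0.55089
n_f = 1/0.55089 = 1.815

1.82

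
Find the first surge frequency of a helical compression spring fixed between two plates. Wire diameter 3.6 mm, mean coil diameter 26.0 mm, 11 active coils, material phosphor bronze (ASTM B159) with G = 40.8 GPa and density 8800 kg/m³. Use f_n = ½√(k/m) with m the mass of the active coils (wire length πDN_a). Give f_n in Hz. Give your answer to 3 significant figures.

117 Hz

k = Gd⁴/(8D³N_a) = (40.8×10³)(3.6⁴)/(8·26.0³·11) = 4.4307 N/mm = 4430.7 N/m
Wire length L = πDN_a = π·26.0·11 = 898.5 mm
m = ρ·(πd²/4)·L = 8800 × 10.179×10⁻⁶ m² × 0.8985 m = 0.080481 kg
f_n = ½√(k/m) = 0.5·√(4430.7/0.080481) = 0.5·√(55052) = 117.32 Hz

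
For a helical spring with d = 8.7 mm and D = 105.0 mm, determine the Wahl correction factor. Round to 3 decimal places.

1.119

C = D/d = 105.0/8.7 = 12.0690
K_W = (4C−1)/(4C−4) + 0.615/C = 47.276/44.276 + 0.0510 = 1.1187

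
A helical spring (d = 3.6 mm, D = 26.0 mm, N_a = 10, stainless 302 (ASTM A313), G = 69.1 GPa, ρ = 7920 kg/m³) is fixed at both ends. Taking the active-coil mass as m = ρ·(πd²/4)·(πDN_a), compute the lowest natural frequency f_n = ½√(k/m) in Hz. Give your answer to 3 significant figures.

k = Gd⁴/(8D³N_a) = (69.1×10³)(3.6⁴)/(8·26.0³·10) = 8.2543 N/mm = 8254.3 N/m
Wire length L = πDN_a = π·26.0·10 = 816.81 mm
m = ρ·(πd²/4)·L = 7920 × 10.179×10⁻⁶ m² × 0.81681 m = 0.065848 kg
f_n = ½√(k/m) = 0.5·√(8254.3/0.065848) = 0.5·√(1.2535e+05) = 177.03 Hz

177 Hz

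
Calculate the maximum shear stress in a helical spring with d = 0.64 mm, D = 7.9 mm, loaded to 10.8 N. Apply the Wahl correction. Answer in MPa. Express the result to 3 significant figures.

Spring index C = D/d = 7.9/0.64 = 12.3438
K_W = (4C−1)/(4C−4) + 0.615/C = 48.375/45.375 + 0.0498 = 1.1159
τ₀ = 8FD/(πd³) = 8·10.8·7.9/(π·0.64³) = 682.56/0.82355 = 828.8 MPa
τ_max = K·τ₀ = 1.1159 × 828.8 = 924.89 MPa

925 MPa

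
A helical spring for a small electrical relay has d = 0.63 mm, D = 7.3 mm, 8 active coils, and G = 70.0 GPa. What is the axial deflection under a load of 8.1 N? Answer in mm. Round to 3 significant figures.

18.3 mm

k = Gd⁴/(8D³N_a) = (70.0×10³)(0.63⁴)/(8·7.3³·8) = 0.44291 N/mm
δ = F/k = 8.1 / 0.44291 = 18.288 mm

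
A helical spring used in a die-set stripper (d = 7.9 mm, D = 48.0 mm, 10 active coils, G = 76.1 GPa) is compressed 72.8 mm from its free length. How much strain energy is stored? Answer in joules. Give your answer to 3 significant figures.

88.8 J

k = Gd⁴/(8D³N_a) = (76.1×10³)(7.9⁴)/(8·48.0³·10) = 33.503 N/mm
U = ½kδ² = 0.5 × 33.503 × 72.8² = 88779 N·mm = 88.779 J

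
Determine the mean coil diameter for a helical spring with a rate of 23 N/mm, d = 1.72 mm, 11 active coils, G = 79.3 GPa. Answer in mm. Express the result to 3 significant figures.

7.00 mm

D = (Gd⁴/(8N_a·k))^(1/3) = (79.3×10³·1.72⁴/(8·11·23))^(1/3)
  = (342.907)^(1/3) = 6.9994 mm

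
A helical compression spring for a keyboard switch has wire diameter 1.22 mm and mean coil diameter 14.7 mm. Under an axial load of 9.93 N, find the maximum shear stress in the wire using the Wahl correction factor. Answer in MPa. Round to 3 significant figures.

229 MPa

Spring index C = D/d = 14.7/1.22 = 12.0492
K_W = (4C−1)/(4C−4) + 0.615/C = 47.197/44.197 + 0.0510 = 1.1189
τ₀ = 8FD/(πd³) = 8·9.93·14.7/(π·1.22³) = 1167.77/5.7047 = 204.7 MPa
τ_max = K·τ₀ = 1.1189 × 204.7 = 229.05 MPa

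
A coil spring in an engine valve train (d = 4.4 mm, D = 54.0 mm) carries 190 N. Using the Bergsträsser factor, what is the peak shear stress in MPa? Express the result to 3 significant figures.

Spring index C = D/d = 54.0/4.4 = 12.2727
K_B = (4C+2)/(4C−3) = 51.091/46.091 = 1.1085
τ₀ = 8FD/(πd³) = 8·190·54.0/(π·4.4³) = 82080/267.61 = 306.71 MPa
τ_max = K·τ₀ = 1.1085 × 306.71 = 339.98 MPa

340 MPa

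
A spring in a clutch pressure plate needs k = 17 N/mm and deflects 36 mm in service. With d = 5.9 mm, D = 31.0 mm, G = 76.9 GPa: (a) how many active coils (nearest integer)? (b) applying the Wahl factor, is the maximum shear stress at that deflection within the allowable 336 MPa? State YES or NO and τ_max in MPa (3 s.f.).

(a) 23 coils; (b) YES, τ_max = 304 MPa

N_a = Gd⁴/(8D³k) = (76.9×10³)(5.9⁴)/(8·31.0³·17) = 23 → N_a = 23
Actual rate k = Gd⁴/(8D³·23) = 16.999 N/mm
Working load F = kδ = 16.999·36 = 611.98 N
C = 31.0/5.9 = 5.2542; K_W = (4C−1)/(4C−4)+0.615/C = 1.2933
τ_max = K_W·8FD/(πd³) = 1.2933·235.22 = 304.22 MPa
τ_max ≤ 336 MPa → acceptable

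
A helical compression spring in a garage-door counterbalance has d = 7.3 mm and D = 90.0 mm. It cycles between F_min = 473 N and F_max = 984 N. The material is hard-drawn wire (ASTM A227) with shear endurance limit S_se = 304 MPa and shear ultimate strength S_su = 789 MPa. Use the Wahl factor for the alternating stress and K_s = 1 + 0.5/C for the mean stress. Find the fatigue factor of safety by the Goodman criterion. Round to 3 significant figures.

0.894

C = D/d = 90.0/7.3 = 12.3288; K_W = (4C−1)/(4C−4)+0.615/C = 1.1161; K_s = 1+0.5/C = 1.0406
F_a = (F_max−F_min)/2 = 255.5 N; F_m = (F_max+F_min)/2 = 728.5 N
τ_a = K_W·8F_aD/(πd³) = 1.1161 × 150.52 = 168 MPa
τ_m = K_s·8F_mD/(πd³) = 1.0406 × 429.18 = 446.59 MPa
Goodman: 1/n_f = τ_a/S_se + τ_m/S_su = 168/304 + 446.59/789 = 0.55262 + 0.56602 = 1.1186
n_f = 1/1.1186 = 0.8939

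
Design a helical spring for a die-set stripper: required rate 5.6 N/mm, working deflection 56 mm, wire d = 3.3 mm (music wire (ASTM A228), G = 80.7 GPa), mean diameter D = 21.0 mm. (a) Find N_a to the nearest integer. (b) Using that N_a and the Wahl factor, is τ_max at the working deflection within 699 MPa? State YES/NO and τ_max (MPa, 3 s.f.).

(a) 23 coils; (b) YES, τ_max = 579 MPa

N_a = Gd⁴/(8D³k) = (80.7×10³)(3.3⁴)/(8·21.0³·5.6) = 23.07 → N_a = 23
Actual rate k = Gd⁴/(8D³·23) = 5.6163 N/mm
Working load F = kδ = 5.6163·56 = 314.52 N
C = 21.0/3.3 = 6.3636; K_W = (4C−1)/(4C−4)+0.615/C = 1.2365
τ_max = K_W·8FD/(πd³) = 1.2365·468.01 = 578.69 MPa
τ_max ≤ 699 MPa → acceptable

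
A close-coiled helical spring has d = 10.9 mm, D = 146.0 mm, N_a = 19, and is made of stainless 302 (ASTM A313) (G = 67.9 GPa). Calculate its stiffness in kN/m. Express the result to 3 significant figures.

k = Gd⁴/(8D³N_a) = (67.9×10³ × 10.9⁴) / (8 × 146.0³ × 19)
  = 9.58464e+08 / 4.73045e+08 = 2.0262 N/mm

2.03 kN/m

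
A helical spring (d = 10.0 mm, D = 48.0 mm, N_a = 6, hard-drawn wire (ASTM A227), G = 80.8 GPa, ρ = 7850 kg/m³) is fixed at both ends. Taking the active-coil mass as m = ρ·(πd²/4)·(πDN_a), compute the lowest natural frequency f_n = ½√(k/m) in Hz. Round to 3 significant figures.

k = Gd⁴/(8D³N_a) = (80.8×10³)(10.0⁴)/(8·48.0³·6) = 152.21 N/mm = 1.5221e+05 N/m
Wire length L = πDN_a = π·48.0·6 = 904.78 mm
m = ρ·(πd²/4)·L = 7850 × 78.54×10⁻⁶ m² × 0.90478 m = 0.55783 kg
f_n = ½√(k/m) = 0.5·√(1.5221e+05/0.55783) = 0.5·√(2.7286e+05) = 261.18 Hz

261 Hz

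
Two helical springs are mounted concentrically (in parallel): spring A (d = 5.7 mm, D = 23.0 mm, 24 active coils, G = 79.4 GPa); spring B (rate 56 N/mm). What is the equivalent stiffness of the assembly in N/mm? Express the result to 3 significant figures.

k_A = Gd⁴/(8D³N_a) = (79.4×10³)(5.7⁴)/(8·23.0³·24) = 35.879 N/mm
Parallel: k_eq = 35.879 + 56 = 91.879 N/mm

91.9 N/mm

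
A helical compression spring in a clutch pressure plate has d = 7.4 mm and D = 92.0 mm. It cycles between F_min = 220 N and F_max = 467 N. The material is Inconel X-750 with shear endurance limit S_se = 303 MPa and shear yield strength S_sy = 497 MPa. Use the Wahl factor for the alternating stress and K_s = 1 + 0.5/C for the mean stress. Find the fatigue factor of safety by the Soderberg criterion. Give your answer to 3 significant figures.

1.47

C = D/d = 92.0/7.4 = 12.4324; K_W = (4C−1)/(4C−4)+0.615/C = 1.1151; K_s = 1+0.5/C = 1.0402
F_a = (F_max−F_min)/2 = 123.5 N; F_m = (F_max+F_min)/2 = 343.5 N
τ_a = K_W·8F_aD/(πd³) = 1.1151 × 71.4 = 79.616 MPa
τ_m = K_s·8F_mD/(πd³) = 1.0402 × 198.59 = 206.58 MPa
Soderberg: 1/n_f = τ_a/S_se + τ_m/S_sy = 79.616/303 + 206.58/497 = 0.26276 + 0.41565 = 0.67841
n_f = 1/0.67841 = 1.474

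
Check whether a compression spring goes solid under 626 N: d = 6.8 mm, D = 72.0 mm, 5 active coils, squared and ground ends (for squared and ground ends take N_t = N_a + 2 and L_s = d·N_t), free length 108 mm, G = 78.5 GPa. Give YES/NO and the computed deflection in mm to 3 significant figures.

NO, δ = 55.7 mm

k = Gd⁴/(8D³N_a) = (78.5×10³)(6.8⁴)/(8·72.0³·5) = 11.242 N/mm
N_t = 7; L_s = 6.8·7 = 47.6 mm; δ_solid = L₀ − L_s = 108 − 47.6 = 60.4 mm
δ = F/k = 626/11.242 = 55.683 mm
δ < δ_solid → spring does not go solid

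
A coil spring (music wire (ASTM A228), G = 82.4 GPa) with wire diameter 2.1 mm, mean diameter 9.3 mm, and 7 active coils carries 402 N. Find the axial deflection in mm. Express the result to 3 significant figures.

11.3 mm

k = Gd⁴/(8D³N_a) = (82.4×10³)(2.1⁴)/(8·9.3³·7) = 35.577 N/mm
δ = F/k = 402 / 35.577 = 11.299 mm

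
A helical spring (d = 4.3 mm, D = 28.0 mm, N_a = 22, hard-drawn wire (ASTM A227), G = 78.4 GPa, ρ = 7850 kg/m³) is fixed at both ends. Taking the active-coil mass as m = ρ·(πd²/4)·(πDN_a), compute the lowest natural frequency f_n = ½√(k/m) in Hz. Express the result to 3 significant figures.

88.7 Hz

k = Gd⁴/(8D³N_a) = (78.4×10³)(4.3⁴)/(8·28.0³·22) = 6.9375 N/mm = 6937.5 N/m
Wire length L = πDN_a = π·28.0·22 = 1935.2 mm
m = ρ·(πd²/4)·L = 7850 × 14.522×10⁻⁶ m² × 1.9352 m = 0.22061 kg
f_n = ½√(k/m) = 0.5·√(6937.5/0.22061) = 0.5·√(31447) = 88.666 Hz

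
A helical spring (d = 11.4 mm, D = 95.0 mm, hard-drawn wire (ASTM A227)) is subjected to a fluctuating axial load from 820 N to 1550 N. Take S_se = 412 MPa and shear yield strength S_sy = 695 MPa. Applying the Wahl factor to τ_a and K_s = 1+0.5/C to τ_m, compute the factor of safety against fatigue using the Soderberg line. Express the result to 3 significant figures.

C = D/d = 95.0/11.4 = 8.3333; K_W = (4C−1)/(4C−4)+0.615/C = 1.1761; K_s = 1+0.5/C = 1.0600
F_a = (F_max−F_min)/2 = 365 N; F_m = (F_max+F_min)/2 = 1185 N
τ_a = K_W·8F_aD/(πd³) = 1.1761 × 59.599 = 70.093 MPa
τ_m = K_s·8F_mD/(πd³) = 1.0600 × 193.49 = 205.1 MPa
Soderberg: 1/n_f = τ_a/S_se + τ_m/S_sy = 70.093/412 + 205.1/695 = 0.17013 + 0.29511 = 0.46524
n_f = 1/0.46524 = 2.149

2.15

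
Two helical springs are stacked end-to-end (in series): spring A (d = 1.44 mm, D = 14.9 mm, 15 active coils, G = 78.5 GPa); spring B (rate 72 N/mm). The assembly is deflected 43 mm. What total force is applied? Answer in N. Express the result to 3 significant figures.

k_A = Gd⁴/(8D³N_a) = (78.5×10³)(1.44⁴)/(8·14.9³·15) = 0.85031 N/mm
Series: 1/k_eq = 1/0.85031 + 1/72 = 1.1899; k_eq = 0.84039 N/mm
F = k_eq·δ = 0.84039·43 = 36.137 N

36.1 N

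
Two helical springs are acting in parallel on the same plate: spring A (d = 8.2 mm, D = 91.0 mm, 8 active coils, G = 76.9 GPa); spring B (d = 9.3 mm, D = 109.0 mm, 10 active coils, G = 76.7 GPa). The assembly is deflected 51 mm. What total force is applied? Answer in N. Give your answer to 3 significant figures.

k_A = Gd⁴/(8D³N_a) = (76.9×10³)(8.2⁴)/(8·91.0³·8) = 7.209 N/mm
k_B = Gd⁴/(8D³N_a) = (76.7×10³)(9.3⁴)/(8·109.0³·10) = 5.5381 N/mm
Parallel: k_eq = 7.209 + 5.5381 = 12.747 N/mm
F = k_eq·δ = 12.747·51 = 650.1 N

650 N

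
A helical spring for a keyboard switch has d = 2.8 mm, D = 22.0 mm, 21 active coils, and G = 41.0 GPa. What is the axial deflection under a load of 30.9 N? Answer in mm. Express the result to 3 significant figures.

21.9 mm

k = Gd⁴/(8D³N_a) = (41.0×10³)(2.8⁴)/(8·22.0³·21) = 1.4088 N/mm
δ = F/k = 30.9 / 1.4088 = 21.934 mm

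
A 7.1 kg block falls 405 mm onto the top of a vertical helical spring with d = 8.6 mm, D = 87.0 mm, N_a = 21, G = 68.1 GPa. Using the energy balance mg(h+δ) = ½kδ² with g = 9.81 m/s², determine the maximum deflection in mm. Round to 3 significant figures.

152 mm

k = Gd⁴/(8D³N_a) = (68.1×10³)(8.6⁴)/(8·87.0³·21) = 3.3672 N/mm
W = mg = 7.1 × 9.81 = 69.651 N
½kδ² − Wδ − Wh = 0 → δ = (W + √(W² + 2kWh))/k
δ = (69.651 + √(4851.3 + 189971))/3.3672 = (69.651 + 441.39)/3.3672 = 151.77 mm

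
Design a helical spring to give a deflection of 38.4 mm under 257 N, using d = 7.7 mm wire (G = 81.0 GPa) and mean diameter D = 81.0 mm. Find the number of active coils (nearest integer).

10

Required rate k = F/δ = 257/38.4 = 6.6927 N/mm
N_a = Gd⁴/(8D³k) = (81.0×10³ × 7.7⁴)/(8 × 81.0³ × 6.6927)
    = 2.8474e+08 / 2.84542e+07 = 10.01 → 10 coils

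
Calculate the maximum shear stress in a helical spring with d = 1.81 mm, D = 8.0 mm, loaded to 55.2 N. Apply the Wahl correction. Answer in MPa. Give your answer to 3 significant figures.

258 MPa

Spring index C = D/d = 8.0/1.81 = 4.4199
K_W = (4C−1)/(4C−4) + 0.615/C = 16.680/13.680 + 0.1391 = 1.3584
τ₀ = 8FD/(πd³) = 8·55.2·8.0/(π·1.81³) = 3532.8/18.629 = 189.64 MPa
τ_max = K·τ₀ = 1.3584 × 189.64 = 257.62 MPa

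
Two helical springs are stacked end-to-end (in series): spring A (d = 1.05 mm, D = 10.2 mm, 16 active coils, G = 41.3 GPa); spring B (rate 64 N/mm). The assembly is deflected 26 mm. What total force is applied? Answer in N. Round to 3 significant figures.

9.55 N

k_A = Gd⁴/(8D³N_a) = (41.3×10³)(1.05⁴)/(8·10.2³·16) = 0.36957 N/mm
Series: 1/k_eq = 1/0.36957 + 1/64 = 2.7215; k_eq = 0.36745 N/mm
F = k_eq·δ = 0.36745·26 = 9.5537 N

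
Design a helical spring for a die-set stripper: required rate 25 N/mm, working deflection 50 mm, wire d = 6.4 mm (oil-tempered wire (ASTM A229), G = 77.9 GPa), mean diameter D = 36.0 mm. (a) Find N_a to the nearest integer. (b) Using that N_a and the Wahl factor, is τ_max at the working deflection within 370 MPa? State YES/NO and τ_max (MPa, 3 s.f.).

(a) 14 coils; (b) NO, τ_max = 556 MPa

N_a = Gd⁴/(8D³k) = (77.9×10³)(6.4⁴)/(8·36.0³·25) = 14.01 → N_a = 14
Actual rate k = Gd⁴/(8D³·14) = 25.011 N/mm
Working load F = kδ = 25.011·50 = 1250.6 N
C = 36.0/6.4 = 5.6250; K_W = (4C−1)/(4C−4)+0.615/C = 1.2715
τ_max = K_W·8FD/(πd³) = 1.2715·437.33 = 556.06 MPa
τ_max > 370 MPa → exceeds allowable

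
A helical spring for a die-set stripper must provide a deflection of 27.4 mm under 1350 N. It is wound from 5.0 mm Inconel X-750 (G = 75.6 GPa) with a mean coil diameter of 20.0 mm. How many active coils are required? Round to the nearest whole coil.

Required rate k = F/δ = 1350/27.4 = 49.27 N/mm
N_a = Gd⁴/(8D³k) = (75.6×10³ × 5.0⁴)/(8 × 20.0³ × 49.27)
    = 4.725e+07 / 3.15328e+06 = 14.98 → 15 coils

15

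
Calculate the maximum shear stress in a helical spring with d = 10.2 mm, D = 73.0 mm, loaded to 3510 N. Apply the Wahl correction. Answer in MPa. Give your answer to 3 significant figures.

Spring index C = D/d = 73.0/10.2 = 7.1569
K_W = (4C−1)/(4C−4) + 0.615/C = 27.627/24.627 + 0.0859 = 1.2077
τ₀ = 8FD/(πd³) = 8·3510·73.0/(π·10.2³) = 2.04984e+06/3333.9 = 614.85 MPa
τ_max = K·τ₀ = 1.2077 × 614.85 = 742.58 MPa

743 MPa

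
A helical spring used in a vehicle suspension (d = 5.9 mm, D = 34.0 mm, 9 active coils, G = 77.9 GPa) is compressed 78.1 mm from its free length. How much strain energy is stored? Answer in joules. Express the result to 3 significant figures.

102 J

k = Gd⁴/(8D³N_a) = (77.9×10³)(5.9⁴)/(8·34.0³·9) = 33.356 N/mm
U = ½kδ² = 0.5 × 33.356 × 78.1² = 1.0173e+05 N·mm = 101.73 J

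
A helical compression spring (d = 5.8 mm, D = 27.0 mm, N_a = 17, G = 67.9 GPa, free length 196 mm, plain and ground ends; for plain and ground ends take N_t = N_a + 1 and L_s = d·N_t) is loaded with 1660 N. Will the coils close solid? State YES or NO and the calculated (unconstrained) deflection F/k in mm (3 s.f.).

k = Gd⁴/(8D³N_a) = (67.9×10³)(5.8⁴)/(8·27.0³·17) = 28.705 N/mm
N_t = 18; L_s = 5.8·18 = 104.4 mm; δ_solid = L₀ − L_s = 196 − 104.4 = 91.6 mm
δ = F/k = 1660/28.705 = 57.83 mm
δ < δ_solid → spring does not go solid

NO, δ = 57.8 mm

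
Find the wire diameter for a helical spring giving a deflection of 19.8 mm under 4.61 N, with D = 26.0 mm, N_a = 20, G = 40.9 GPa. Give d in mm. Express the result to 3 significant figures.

2.00 mm

Required rate k = F/δ = 4.61/19.8 = 0.23283 N/mm
d = (8D³N_a·k / G)^(1/4) = (8·26.0³·20·0.23283 / (40.9×10³))^0.25
  = (16.009)^0.25 = 2.0003 mm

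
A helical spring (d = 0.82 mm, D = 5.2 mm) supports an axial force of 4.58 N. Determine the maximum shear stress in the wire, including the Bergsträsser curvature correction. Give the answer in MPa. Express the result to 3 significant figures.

135 MPa

Spring index C = D/d = 5.2/0.82 = 6.3415
K_B = (4C+2)/(4C−3) = 27.366/22.366 = 1.2236
τ₀ = 8FD/(πd³) = 8·4.58·5.2/(π·0.82³) = 190.528/1.7322 = 109.99 MPa
τ_max = K·τ₀ = 1.2236 × 109.99 = 134.58 MPa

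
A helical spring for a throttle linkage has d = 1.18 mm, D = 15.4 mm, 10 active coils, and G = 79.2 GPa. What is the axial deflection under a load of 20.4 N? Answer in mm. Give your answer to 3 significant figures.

38.8 mm

k = Gd⁴/(8D³N_a) = (79.2×10³)(1.18⁴)/(8·15.4³·10) = 0.52553 N/mm
δ = F/k = 20.4 / 0.52553 = 38.818 mm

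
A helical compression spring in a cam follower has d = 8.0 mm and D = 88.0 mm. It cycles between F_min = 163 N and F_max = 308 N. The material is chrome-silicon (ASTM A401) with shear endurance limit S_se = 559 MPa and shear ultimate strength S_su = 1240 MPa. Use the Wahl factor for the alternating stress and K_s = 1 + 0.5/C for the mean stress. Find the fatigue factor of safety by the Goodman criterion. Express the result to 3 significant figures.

6.62

C = D/d = 88.0/8.0 = 11.0000; K_W = (4C−1)/(4C−4)+0.615/C = 1.1309; K_s = 1+0.5/C = 1.0455
F_a = (F_max−F_min)/2 = 72.5 N; F_m = (F_max+F_min)/2 = 235.5 N
τ_a = K_W·8F_aD/(πd³) = 1.1309 × 31.732 = 35.885 MPa
τ_m = K_s·8F_mD/(πd³) = 1.0455 × 103.07 = 107.76 MPa
Goodman: 1/n_f = τ_a/S_se + τ_m/S_su = 35.885/559 + 107.76/1240 = 0.06420 + 0.08690 = 0.1511
n_f = 1/0.1511 = 6.618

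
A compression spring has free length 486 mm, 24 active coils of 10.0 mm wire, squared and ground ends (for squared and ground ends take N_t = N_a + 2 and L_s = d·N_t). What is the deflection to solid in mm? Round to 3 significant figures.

N_t = 26; L_s = 10.0·26 = 260 mm
δ_solid = L₀ − L_s = 486 − 260 = 226 mm

226 mm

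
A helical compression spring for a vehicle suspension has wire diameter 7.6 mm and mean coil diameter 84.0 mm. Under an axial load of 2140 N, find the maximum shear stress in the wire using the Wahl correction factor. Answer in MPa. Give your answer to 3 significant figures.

Spring index C = D/d = 84.0/7.6 = 11.0526
K_W = (4C−1)/(4C−4) + 0.615/C = 43.211/40.211 + 0.0556 = 1.1303
τ₀ = 8FD/(πd³) = 8·2140·84.0/(π·7.6³) = 1.43808e+06/1379.1 = 1042.8 MPa
τ_max = K·τ₀ = 1.1303 × 1042.8 = 1178.6 MPa

1180 MPa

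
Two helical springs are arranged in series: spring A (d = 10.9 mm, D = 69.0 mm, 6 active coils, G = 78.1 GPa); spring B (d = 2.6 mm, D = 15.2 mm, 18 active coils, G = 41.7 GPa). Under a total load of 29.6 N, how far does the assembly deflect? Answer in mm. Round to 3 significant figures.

8.28 mm

k_A = Gd⁴/(8D³N_a) = (78.1×10³)(10.9⁴)/(8·69.0³·6) = 69.915 N/mm
k_B = Gd⁴/(8D³N_a) = (41.7×10³)(2.6⁴)/(8·15.2³·18) = 3.7682 N/mm
Series: 1/k_eq = 1/69.915 + 1/3.7682 = 0.27968; k_eq = 3.5755 N/mm
δ = F/k_eq = 29.6/3.5755 = 8.2785 mm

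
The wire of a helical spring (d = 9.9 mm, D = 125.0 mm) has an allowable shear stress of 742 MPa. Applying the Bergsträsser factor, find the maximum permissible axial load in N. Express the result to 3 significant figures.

C = D/d = 125.0/9.9 = 12.6263
K_B = (4C+2)/(4C−3) = 52.505/47.505 = 1.1053
τ_max = K·8FD/(πd³) → F_max = τ_allow·πd³/(8DK)
F_max = 742·π·9.9³/(8·125.0·1.1053) = 2.2618e+06/1105.3 = 2046.4 N

2050 N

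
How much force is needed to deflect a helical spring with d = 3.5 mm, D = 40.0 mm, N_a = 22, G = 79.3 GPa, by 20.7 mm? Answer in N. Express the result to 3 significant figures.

21.9 N

k = Gd⁴/(8D³N_a) = (79.3×10³)(3.5⁴)/(8·40.0³·22) = 1.0565 N/mm
F = k·δ = 1.0565 × 20.7 = 21.869 N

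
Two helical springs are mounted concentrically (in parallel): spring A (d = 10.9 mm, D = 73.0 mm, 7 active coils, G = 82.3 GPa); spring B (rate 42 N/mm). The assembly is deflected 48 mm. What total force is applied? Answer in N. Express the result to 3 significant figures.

4580 N

k_A = Gd⁴/(8D³N_a) = (82.3×10³)(10.9⁴)/(8·73.0³·7) = 53.327 N/mm
Parallel: k_eq = 53.327 + 42 = 95.327 N/mm
F = k_eq·δ = 95.327·48 = 4575.7 N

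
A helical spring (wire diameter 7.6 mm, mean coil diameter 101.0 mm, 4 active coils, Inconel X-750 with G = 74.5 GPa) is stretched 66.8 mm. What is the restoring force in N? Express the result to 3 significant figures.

504 N

k = Gd⁴/(8D³N_a) = (74.5×10³)(7.6⁴)/(8·101.0³·4) = 7.5387 N/mm
F = k·δ = 7.5387 × 66.8 = 503.59 N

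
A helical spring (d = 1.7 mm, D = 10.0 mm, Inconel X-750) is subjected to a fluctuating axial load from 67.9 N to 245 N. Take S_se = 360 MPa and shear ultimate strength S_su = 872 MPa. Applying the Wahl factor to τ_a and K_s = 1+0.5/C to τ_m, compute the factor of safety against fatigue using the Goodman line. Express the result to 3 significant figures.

0.383

C = D/d = 10.0/1.7 = 5.8824; K_W = (4C−1)/(4C−4)+0.615/C = 1.2582; K_s = 1+0.5/C = 1.0850
F_a = (F_max−F_min)/2 = 88.55 N; F_m = (F_max+F_min)/2 = 156.45 N
τ_a = K_W·8F_aD/(πd³) = 1.2582 × 458.97 = 577.46 MPa
τ_m = K_s·8F_mD/(πd³) = 1.0850 × 810.9 = 879.83 MPa
Goodman: 1/n_f = τ_a/S_se + τ_m/S_su = 577.46/360 + 879.83/872 = 1.60405 + 1.00898 = 2.613
n_f = 1/2.613 = 0.3827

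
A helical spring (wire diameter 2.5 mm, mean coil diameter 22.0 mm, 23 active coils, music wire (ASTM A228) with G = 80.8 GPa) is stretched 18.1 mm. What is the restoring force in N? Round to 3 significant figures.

k = Gd⁴/(8D³N_a) = (80.8×10³)(2.5⁴)/(8·22.0³·23) = 1.611 N/mm
F = k·δ = 1.611 × 18.1 = 29.158 N

29.2 N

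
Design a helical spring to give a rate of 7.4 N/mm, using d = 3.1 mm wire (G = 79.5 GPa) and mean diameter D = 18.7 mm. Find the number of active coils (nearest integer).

19

N_a = Gd⁴/(8D³k) = (79.5×10³ × 3.1⁴)/(8 × 18.7³ × 7.4)
    = 7.34199e+06 / 387121 = 18.97 → 19 coils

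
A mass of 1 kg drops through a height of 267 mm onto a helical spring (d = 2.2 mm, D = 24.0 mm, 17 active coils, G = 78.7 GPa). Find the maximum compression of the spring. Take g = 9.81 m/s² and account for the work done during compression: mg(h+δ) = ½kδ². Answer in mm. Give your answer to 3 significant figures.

k = Gd⁴/(8D³N_a) = (78.7×10³)(2.2⁴)/(8·24.0³·17) = 0.9806 N/mm
W = mg = 1 × 9.81 = 9.81 N
½kδ² − Wδ − Wh = 0 → δ = (W + √(W² + 2kWh))/k
δ = (9.81 + √(96.236 + 5136.92))/0.9806 = (9.81 + 72.341)/0.9806 = 83.776 mm

83.8 mm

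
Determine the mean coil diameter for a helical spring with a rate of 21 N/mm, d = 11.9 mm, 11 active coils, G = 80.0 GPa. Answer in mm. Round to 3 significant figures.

D = (Gd⁴/(8N_a·k))^(1/3) = (80.0×10³·11.9⁴/(8·11·21))^(1/3)
  = (868112)^(1/3) = 95.3949 mm

95.4 mm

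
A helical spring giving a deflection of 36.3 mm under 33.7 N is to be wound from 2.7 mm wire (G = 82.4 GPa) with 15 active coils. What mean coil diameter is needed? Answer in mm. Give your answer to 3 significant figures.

Required rate k = F/δ = 33.7/36.3 = 0.92837 N/mm
D = (Gd⁴/(8N_a·k))^(1/3) = (82.4×10³·2.7⁴/(8·15·0.92837))^(1/3)
  = (39307.7)^(1/3) = 34.0011 mm

34.0 mm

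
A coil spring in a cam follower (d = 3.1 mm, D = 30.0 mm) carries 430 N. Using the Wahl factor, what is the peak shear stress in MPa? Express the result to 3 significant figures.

Spring index C = D/d = 30.0/3.1 = 9.6774
K_W = (4C−1)/(4C−4) + 0.615/C = 37.710/34.710 + 0.0635 = 1.1500
τ₀ = 8FD/(πd³) = 8·430·30.0/(π·3.1³) = 103200/93.591 = 1102.7 MPa
τ_max = K·τ₀ = 1.1500 × 1102.7 = 1268 MPa

1270 MPa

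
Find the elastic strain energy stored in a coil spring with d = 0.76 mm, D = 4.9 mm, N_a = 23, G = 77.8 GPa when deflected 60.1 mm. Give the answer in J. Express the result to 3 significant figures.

k = Gd⁴/(8D³N_a) = (77.8×10³)(0.76⁴)/(8·4.9³·23) = 1.199 N/mm
U = ½kδ² = 0.5 × 1.199 × 60.1² = 2165.4 N·mm = 2.1654 J

2.17 J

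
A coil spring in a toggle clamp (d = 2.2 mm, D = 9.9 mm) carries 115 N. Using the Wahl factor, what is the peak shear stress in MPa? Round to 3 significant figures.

Spring index C = D/d = 9.9/2.2 = 4.5000
K_W = (4C−1)/(4C−4) + 0.615/C = 17.000/14.000 + 0.1367 = 1.3510
τ₀ = 8FD/(πd³) = 8·115·9.9/(π·2.2³) = 9108/33.452 = 272.27 MPa
τ_max = K·τ₀ = 1.3510 × 272.27 = 367.83 MPa

368 MPa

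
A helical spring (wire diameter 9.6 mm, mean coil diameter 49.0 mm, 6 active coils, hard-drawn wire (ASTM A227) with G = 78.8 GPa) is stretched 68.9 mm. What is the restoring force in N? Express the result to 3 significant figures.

8170 N

k = Gd⁴/(8D³N_a) = (78.8×10³)(9.6⁴)/(8·49.0³·6) = 118.52 N/mm
F = k·δ = 118.52 × 68.9 = 8165.8 N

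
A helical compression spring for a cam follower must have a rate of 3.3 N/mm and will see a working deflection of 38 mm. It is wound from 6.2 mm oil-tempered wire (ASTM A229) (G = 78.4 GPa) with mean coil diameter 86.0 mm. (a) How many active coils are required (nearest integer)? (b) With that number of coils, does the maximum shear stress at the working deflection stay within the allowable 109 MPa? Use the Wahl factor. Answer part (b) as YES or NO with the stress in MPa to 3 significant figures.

(a) 7 coils; (b) NO, τ_max = 125 MPa

N_a = Gd⁴/(8D³k) = (78.4×10³)(6.2⁴)/(8·86.0³·3.3) = 6.899 → N_a = 7
Actual rate k = Gd⁴/(8D³·7) = 3.2524 N/mm
Working load F = kδ = 3.2524·38 = 123.59 N
C = 86.0/6.2 = 13.8710; K_W = (4C−1)/(4C−4)+0.615/C = 1.1026
τ_max = K_W·8FD/(πd³) = 1.1026·113.57 = 125.22 MPa
τ_max > 109 MPa → exceeds allowable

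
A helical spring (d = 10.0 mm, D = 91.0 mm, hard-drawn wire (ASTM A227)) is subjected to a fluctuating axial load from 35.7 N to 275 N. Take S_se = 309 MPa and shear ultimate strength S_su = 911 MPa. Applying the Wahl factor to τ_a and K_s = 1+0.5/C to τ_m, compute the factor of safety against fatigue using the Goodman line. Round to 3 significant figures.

C = D/d = 91.0/10.0 = 9.1000; K_W = (4C−1)/(4C−4)+0.615/C = 1.1602; K_s = 1+0.5/C = 1.0549
F_a = (F_max−F_min)/2 = 119.65 N; F_m = (F_max+F_min)/2 = 155.35 N
τ_a = K_W·8F_aD/(πd³) = 1.1602 × 27.726 = 32.168 MPa
τ_m = K_s·8F_mD/(πd³) = 1.0549 × 35.999 = 37.977 MPa
Goodman: 1/n_f = τ_a/S_se + τ_m/S_su = 32.168/309 + 37.977/911 = 0.10410 + 0.04169 = 0.14579
n_f = 1/0.14579 = 6.859

6.86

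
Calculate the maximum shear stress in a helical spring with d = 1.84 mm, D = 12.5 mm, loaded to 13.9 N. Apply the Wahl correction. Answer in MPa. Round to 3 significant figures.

Spring index C = D/d = 12.5/1.84 = 6.7935
K_W = (4C−1)/(4C−4) + 0.615/C = 26.174/23.174 + 0.0905 = 1.2200
τ₀ = 8FD/(πd³) = 8·13.9·12.5/(π·1.84³) = 1390/19.571 = 71.025 MPa
τ_max = K·τ₀ = 1.2200 × 71.025 = 86.649 MPa

86.6 MPa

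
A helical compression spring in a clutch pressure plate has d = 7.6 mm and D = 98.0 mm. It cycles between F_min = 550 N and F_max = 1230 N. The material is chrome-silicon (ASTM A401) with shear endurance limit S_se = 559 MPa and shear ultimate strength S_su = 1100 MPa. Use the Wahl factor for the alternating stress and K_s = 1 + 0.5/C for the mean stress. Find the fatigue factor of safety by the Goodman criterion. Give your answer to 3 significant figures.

1.16

C = D/d = 98.0/7.6 = 12.8947; K_W = (4C−1)/(4C−4)+0.615/C = 1.1107; K_s = 1+0.5/C = 1.0388
F_a = (F_max−F_min)/2 = 340 N; F_m = (F_max+F_min)/2 = 890 N
τ_a = K_W·8F_aD/(πd³) = 1.1107 × 193.29 = 214.69 MPa
τ_m = K_s·8F_mD/(πd³) = 1.0388 × 505.96 = 525.58 MPa
Goodman: 1/n_f = τ_a/S_se + τ_m/S_su = 214.69/559 + 525.58/1100 = 0.38407 + 0.47780 = 0.86187
n_f = 1/0.86187 = 1.16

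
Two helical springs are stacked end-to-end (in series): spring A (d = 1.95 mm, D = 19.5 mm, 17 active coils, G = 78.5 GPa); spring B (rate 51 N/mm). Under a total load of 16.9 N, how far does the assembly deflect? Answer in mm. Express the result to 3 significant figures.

k_A = Gd⁴/(8D³N_a) = (78.5×10³)(1.95⁴)/(8·19.5³·17) = 1.1256 N/mm
Series: 1/k_eq = 1/1.1256 + 1/51 = 0.90806; k_eq = 1.1012 N/mm
δ = F/k_eq = 16.9/1.1012 = 15.346 mm

15.3 mm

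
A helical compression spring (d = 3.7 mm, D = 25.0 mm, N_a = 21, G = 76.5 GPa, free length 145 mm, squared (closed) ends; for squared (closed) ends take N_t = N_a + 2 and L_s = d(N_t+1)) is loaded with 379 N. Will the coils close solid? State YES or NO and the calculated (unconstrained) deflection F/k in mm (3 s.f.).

k = Gd⁴/(8D³N_a) = (76.5×10³)(3.7⁴)/(8·25.0³·21) = 5.4618 N/mm
N_t = 23; L_s = 3.7·24 = 88.8 mm; δ_solid = L₀ − L_s = 145 − 88.8 = 56.2 mm
δ = F/k = 379/5.4618 = 69.391 mm
δ ≥ δ_solid → spring goes solid

YES, δ = 69.4 mm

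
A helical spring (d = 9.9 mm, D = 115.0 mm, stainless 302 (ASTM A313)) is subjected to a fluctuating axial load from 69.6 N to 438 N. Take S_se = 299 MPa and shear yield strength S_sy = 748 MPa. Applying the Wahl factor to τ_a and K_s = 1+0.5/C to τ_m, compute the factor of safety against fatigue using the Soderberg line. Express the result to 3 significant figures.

3.17

C = D/d = 115.0/9.9 = 11.6162; K_W = (4C−1)/(4C−4)+0.615/C = 1.1236; K_s = 1+0.5/C = 1.0430
F_a = (F_max−F_min)/2 = 184.2 N; F_m = (F_max+F_min)/2 = 253.8 N
τ_a = K_W·8F_aD/(πd³) = 1.1236 × 55.593 = 62.464 MPa
τ_m = K_s·8F_mD/(πd³) = 1.0430 × 76.599 = 79.896 MPa
Soderberg: 1/n_f = τ_a/S_se + τ_m/S_sy = 62.464/299 + 79.896/748 = 0.20891 + 0.10681 = 0.31572
n_f = 1/0.31572 = 3.167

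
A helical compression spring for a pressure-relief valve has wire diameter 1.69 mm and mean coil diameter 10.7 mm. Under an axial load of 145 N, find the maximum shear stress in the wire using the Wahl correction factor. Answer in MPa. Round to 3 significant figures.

Spring index C = D/d = 10.7/1.69 = 6.3314
K_W = (4C−1)/(4C−4) + 0.615/C = 24.325/21.325 + 0.0971 = 1.2378
τ₀ = 8FD/(πd³) = 8·145·10.7/(π·1.69³) = 12412/15.164 = 818.52 MPa
τ_max = K·τ₀ = 1.2378 × 818.52 = 1013.2 MPa

1010 MPa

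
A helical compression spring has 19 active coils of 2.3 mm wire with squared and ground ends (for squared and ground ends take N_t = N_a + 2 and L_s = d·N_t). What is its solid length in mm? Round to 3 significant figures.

48.3 mm

squared and ground ends: N_t = N_a + 2 = 19 + 2 = 21
L_s = d·N_t = 2.3 × 21 = 48.3 mm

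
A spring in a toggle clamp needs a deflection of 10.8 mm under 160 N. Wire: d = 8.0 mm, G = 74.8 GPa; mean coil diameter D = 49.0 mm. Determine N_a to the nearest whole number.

Required rate k = F/δ = 160/10.8 = 14.815 N/mm
N_a = Gd⁴/(8D³k) = (74.8×10³ × 8.0⁴)/(8 × 49.0³ × 14.815)
    = 3.06381e+08 / 1.39436e+07 = 21.97 → 22 coils

22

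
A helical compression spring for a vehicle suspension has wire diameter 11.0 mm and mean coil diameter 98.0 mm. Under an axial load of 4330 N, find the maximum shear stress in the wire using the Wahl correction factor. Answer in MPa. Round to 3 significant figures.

945 MPa

Spring index C = D/d = 98.0/11.0 = 8.9091
K_W = (4C−1)/(4C−4) + 0.615/C = 34.636/31.636 + 0.0690 = 1.1639
τ₀ = 8FD/(πd³) = 8·4330·98.0/(π·11.0³) = 3.39472e+06/4181.5 = 811.85 MPa
τ_max = K·τ₀ = 1.1639 × 811.85 = 944.88 MPa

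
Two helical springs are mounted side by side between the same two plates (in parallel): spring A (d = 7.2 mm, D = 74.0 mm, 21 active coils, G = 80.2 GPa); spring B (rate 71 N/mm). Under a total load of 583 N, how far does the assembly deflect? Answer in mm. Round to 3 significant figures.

7.86 mm

k_A = Gd⁴/(8D³N_a) = (80.2×10³)(7.2⁴)/(8·74.0³·21) = 3.1659 N/mm
Parallel: k_eq = 3.1659 + 71 = 74.166 N/mm
δ = F/k_eq = 583/74.166 = 7.8608 mm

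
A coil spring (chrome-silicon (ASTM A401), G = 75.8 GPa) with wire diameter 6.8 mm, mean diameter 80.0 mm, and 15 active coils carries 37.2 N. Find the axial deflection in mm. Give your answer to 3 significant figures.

14.1 mm

k = Gd⁴/(8D³N_a) = (75.8×10³)(6.8⁴)/(8·80.0³·15) = 2.6379 N/mm
δ = F/k = 37.2 / 2.6379 = 14.102 mm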